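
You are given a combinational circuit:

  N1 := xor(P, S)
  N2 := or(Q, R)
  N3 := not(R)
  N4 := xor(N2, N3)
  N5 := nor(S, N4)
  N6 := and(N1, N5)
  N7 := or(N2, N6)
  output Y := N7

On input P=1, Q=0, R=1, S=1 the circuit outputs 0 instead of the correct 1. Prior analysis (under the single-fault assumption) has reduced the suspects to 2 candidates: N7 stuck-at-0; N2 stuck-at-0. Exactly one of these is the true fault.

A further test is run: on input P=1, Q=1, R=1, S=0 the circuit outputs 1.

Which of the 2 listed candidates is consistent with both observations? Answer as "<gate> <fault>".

N2 stuck-at-0

Evaluate each candidate on input P=1, Q=1, R=1, S=0:
  N7 stuck-at-0: N1=1, N2=1, N3=0, N4=1, N5=0, N6=0, N7=0 [stuck-at-0] → 0 — eliminated
  N2 stuck-at-0: N1=1, N2=0 [stuck-at-0], N3=0, N4=0, N5=1, N6=1, N7=1 → 1 — matches
Only N2 stuck-at-0 reproduces the observed 1.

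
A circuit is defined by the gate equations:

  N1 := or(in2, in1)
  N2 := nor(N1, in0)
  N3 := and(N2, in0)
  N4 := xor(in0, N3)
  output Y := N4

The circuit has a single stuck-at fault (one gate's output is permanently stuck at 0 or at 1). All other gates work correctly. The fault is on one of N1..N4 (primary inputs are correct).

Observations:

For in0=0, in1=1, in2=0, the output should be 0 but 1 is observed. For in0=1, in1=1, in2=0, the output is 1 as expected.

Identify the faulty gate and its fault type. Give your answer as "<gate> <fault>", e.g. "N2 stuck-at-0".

N4 stuck-at-1

Fault-free values for test 1 (in0=0, in1=1, in2=0): N1=1, N2=0, N3=0, N4=0, giving Y=0. Observed 1.
Test 1: faults giving observed 1 are {N3 stuck-at-1, N4 stuck-at-1}.
Test 2 (in0=1, in1=1, in2=0): fault-free N1=1, N2=0, N3=0, N4=1 → 1; observed 1. Eliminates N3 stuck-at-1.
Only N4 stuck-at-1 is consistent with every test.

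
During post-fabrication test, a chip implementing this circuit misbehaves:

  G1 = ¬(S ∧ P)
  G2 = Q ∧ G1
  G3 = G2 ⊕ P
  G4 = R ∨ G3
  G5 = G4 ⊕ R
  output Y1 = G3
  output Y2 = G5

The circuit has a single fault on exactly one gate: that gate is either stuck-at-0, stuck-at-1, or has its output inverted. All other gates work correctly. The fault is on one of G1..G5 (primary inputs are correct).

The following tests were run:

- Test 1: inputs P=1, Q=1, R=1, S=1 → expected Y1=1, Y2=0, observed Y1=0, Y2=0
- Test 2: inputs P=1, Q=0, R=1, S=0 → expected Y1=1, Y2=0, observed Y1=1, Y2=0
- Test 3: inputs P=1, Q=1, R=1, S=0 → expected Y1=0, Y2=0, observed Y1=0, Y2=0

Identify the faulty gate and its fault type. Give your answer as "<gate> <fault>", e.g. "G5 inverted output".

Fault-free values for test 1 (P=1, Q=1, R=1, S=1): G1=0, G2=0, G3=1, G4=1, G5=0, giving Y1=1, Y2=0. Observed Y1=0, Y2=0.
Test 1: faults giving observed Y1=0, Y2=0 are {G1 stuck-at-1, G1 inverted output, G2 stuck-at-1, G2 inverted output, G3 stuck-at-0, G3 inverted output}.
Test 2 (P=1, Q=0, R=1, S=0): fault-free G1=1, G2=0, G3=1, G4=1, G5=0 → Y1=1, Y2=0; observed Y1=1, Y2=0. Eliminates G2 stuck-at-1, G2 inverted output, G3 stuck-at-0, G3 inverted output.
Test 3 (P=1, Q=1, R=1, S=0): fault-free G1=1, G2=1, G3=0, G4=1, G5=0 → Y1=0, Y2=0; observed Y1=0, Y2=0. Eliminates G1 inverted output.
Only G1 stuck-at-1 is consistent with every test.

G1 stuck-at-1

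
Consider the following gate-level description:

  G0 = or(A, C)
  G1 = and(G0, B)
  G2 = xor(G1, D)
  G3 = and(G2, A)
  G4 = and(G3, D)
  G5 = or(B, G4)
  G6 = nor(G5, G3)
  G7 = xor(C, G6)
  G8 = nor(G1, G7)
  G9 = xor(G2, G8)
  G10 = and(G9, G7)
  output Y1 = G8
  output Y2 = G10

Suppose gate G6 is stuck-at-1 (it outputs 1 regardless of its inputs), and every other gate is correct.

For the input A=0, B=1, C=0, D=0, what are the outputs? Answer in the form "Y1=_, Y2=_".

Propagate with G6 forced: G0=0, G1=0, G2=0, G3=0, G4=0, G5=1, G6=1 [stuck-at-1], G7=1, G8=0, G9=0, G10=0.
So the outputs are Y1=0, Y2=0. (Without the fault they would be Y1=1, Y2=0.)

Y1=0, Y2=0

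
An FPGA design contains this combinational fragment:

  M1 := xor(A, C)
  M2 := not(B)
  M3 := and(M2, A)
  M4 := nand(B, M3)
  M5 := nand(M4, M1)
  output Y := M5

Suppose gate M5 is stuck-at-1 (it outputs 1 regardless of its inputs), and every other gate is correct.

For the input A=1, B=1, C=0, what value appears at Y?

Propagate with M5 forced: M1=1, M2=0, M3=0, M4=1, M5=1 [stuck-at-1].
So Y = 1. (Without the fault it would be 0.)

1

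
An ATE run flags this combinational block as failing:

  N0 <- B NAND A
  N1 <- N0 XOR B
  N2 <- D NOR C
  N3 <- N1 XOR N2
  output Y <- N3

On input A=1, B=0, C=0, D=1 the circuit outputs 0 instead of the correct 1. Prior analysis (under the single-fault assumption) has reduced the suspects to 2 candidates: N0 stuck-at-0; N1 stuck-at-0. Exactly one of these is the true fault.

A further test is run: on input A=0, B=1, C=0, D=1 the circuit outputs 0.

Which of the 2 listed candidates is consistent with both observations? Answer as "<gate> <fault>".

N1 stuck-at-0

Evaluate each candidate on input A=0, B=1, C=0, D=1:
  N0 stuck-at-0: N0=0 [stuck-at-0], N1=1, N2=0, N3=1 → 1 — eliminated
  N1 stuck-at-0: N0=1, N1=0 [stuck-at-0], N2=0, N3=0 → 0 — matches
Only N1 stuck-at-0 reproduces the observed 0.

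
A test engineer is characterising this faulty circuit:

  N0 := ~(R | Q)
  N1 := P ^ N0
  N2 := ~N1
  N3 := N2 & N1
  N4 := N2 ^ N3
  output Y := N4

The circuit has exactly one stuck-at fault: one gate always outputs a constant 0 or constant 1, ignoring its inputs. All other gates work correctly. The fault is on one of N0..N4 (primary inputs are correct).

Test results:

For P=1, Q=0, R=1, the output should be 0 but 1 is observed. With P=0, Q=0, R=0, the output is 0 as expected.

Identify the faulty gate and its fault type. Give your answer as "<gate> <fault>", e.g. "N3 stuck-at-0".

N0 stuck-at-1

Fault-free values for test 1 (P=1, Q=0, R=1): N0=0, N1=1, N2=0, N3=0, N4=0, giving Y=0. Observed 1.
Test 1: faults giving observed 1 are {N0 stuck-at-1, N1 stuck-at-0, N3 stuck-at-1, N4 stuck-at-1}.
Test 2 (P=0, Q=0, R=0): fault-free N0=1, N1=1, N2=0, N3=0, N4=0 → 0; observed 0. Eliminates N1 stuck-at-0, N3 stuck-at-1, N4 stuck-at-1.
Only N0 stuck-at-1 is consistent with every test.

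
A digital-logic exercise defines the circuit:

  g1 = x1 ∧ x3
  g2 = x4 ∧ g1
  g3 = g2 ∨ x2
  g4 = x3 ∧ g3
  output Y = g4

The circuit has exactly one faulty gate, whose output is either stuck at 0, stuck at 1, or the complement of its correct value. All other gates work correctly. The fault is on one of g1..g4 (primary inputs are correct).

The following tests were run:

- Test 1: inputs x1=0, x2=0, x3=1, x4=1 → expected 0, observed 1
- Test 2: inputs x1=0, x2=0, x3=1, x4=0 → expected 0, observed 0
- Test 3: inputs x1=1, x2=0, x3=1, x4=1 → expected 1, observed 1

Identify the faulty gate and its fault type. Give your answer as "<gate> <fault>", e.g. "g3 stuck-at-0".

Fault-free values for test 1 (x1=0, x2=0, x3=1, x4=1): g1=0, g2=0, g3=0, g4=0, giving Y=0. Observed 1.
Test 1: faults giving observed 1 are {g1 stuck-at-1, g1 inverted output, g2 stuck-at-1, g2 inverted output, g3 stuck-at-1, g3 inverted output, g4 stuck-at-1, g4 inverted output}.
Test 2 (x1=0, x2=0, x3=1, x4=0): fault-free g1=0, g2=0, g3=0, g4=0 → 0; observed 0. Eliminates g2 stuck-at-1, g2 inverted output, g3 stuck-at-1, g3 inverted output, g4 stuck-at-1, g4 inverted output.
Test 3 (x1=1, x2=0, x3=1, x4=1): fault-free g1=1, g2=1, g3=1, g4=1 → 1; observed 1. Eliminates g1 inverted output.
Only g1 stuck-at-1 is consistent with every test.

g1 stuck-at-1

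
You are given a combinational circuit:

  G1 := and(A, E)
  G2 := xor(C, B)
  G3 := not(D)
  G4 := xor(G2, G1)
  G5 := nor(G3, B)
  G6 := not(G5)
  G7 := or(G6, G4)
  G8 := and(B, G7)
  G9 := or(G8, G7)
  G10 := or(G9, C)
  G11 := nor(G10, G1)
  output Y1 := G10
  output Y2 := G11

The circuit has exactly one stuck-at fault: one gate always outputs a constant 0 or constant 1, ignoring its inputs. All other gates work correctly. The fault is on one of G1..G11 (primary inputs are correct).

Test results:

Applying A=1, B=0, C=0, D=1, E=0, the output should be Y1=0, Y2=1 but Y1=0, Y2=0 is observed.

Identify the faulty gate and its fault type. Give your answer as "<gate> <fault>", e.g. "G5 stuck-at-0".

G11 stuck-at-0

Fault-free values for test 1 (A=1, B=0, C=0, D=1, E=0): G1=0, G2=0, G3=0, G4=0, G5=1, G6=0, G7=0, G8=0, G9=0, G10=0, G11=1, giving Y1=0, Y2=1. Observed Y1=0, Y2=0.
Test 1: faults giving observed Y1=0, Y2=0 are {G11 stuck-at-0}.
Only G11 stuck-at-0 is consistent with every test.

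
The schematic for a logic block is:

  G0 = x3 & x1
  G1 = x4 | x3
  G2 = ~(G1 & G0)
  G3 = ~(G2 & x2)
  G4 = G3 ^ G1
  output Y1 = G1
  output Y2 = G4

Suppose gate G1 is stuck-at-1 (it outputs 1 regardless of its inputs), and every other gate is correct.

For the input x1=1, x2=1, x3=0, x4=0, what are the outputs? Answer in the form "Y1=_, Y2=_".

Propagate with G1 forced: G0=0, G1=1 [stuck-at-1], G2=1, G3=0, G4=1.
So the outputs are Y1=1, Y2=1. (Without the fault they would be Y1=0, Y2=0.)

Y1=1, Y2=1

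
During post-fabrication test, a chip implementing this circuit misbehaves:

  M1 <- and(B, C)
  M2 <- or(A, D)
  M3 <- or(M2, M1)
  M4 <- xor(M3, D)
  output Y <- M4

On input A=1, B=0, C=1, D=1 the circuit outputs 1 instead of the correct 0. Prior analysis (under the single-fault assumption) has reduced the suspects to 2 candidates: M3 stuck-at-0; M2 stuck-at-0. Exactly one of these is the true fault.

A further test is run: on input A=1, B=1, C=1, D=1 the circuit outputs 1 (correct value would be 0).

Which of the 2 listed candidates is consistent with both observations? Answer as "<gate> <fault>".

M3 stuck-at-0

Evaluate each candidate on input A=1, B=1, C=1, D=1:
  M3 stuck-at-0: M1=1, M2=1, M3=0 [stuck-at-0], M4=1 → 1 — matches
  M2 stuck-at-0: M1=1, M2=0 [stuck-at-0], M3=1, M4=0 → 0 — eliminated
Only M3 stuck-at-0 reproduces the observed 1.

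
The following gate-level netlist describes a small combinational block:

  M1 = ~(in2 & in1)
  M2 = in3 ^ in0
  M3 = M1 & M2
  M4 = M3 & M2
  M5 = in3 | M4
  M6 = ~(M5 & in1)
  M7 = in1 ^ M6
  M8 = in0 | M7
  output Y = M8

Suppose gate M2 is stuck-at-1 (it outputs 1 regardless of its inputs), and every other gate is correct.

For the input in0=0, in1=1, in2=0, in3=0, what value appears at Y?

Propagate with M2 forced: M1=1, M2=1 [stuck-at-1], M3=1, M4=1, M5=1, M6=0, M7=1, M8=1.
So Y = 1. (Without the fault it would be 0.)

1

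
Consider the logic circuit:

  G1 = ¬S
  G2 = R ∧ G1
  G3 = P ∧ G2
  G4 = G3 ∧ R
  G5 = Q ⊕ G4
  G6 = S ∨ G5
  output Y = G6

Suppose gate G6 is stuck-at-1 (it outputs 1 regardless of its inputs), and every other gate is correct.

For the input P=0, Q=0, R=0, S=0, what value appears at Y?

1

Propagate with G6 forced: G1=1, G2=0, G3=0, G4=0, G5=0, G6=1 [stuck-at-1].
So Y = 1. (Without the fault it would be 0.)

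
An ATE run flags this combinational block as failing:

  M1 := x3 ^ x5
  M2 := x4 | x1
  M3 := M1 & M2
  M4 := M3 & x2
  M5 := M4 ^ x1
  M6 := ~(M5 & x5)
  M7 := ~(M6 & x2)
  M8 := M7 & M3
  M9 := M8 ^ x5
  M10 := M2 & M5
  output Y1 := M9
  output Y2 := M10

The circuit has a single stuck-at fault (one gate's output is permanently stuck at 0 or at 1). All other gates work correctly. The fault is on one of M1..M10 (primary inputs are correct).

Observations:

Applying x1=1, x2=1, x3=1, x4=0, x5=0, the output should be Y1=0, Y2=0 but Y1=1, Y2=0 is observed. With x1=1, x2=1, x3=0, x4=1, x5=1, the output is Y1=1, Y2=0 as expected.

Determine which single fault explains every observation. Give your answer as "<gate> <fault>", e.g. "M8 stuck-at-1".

M9 stuck-at-1

Fault-free values for test 1 (x1=1, x2=1, x3=1, x4=0, x5=0): M1=1, M2=1, M3=1, M4=1, M5=0, M6=1, M7=0, M8=0, M9=0, M10=0, giving Y1=0, Y2=0. Observed Y1=1, Y2=0.
Test 1: faults giving observed Y1=1, Y2=0 are {M6 stuck-at-0, M7 stuck-at-1, M8 stuck-at-1, M9 stuck-at-1}.
Test 2 (x1=1, x2=1, x3=0, x4=1, x5=1): fault-free M1=1, M2=1, M3=1, M4=1, M5=0, M6=1, M7=0, M8=0, M9=1, M10=0 → Y1=1, Y2=0; observed Y1=1, Y2=0. Eliminates M6 stuck-at-0, M7 stuck-at-1, M8 stuck-at-1.
Only M9 stuck-at-1 is consistent with every test.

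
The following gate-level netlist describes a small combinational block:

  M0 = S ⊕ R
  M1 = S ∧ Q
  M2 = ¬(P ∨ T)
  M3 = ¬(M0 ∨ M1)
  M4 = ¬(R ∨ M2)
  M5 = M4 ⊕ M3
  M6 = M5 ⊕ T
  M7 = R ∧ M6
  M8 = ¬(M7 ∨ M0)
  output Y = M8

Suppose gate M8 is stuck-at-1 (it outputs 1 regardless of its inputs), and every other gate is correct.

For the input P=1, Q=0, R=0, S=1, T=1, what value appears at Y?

Propagate with M8 forced: M0=1, M1=0, M2=0, M3=0, M4=1, M5=1, M6=0, M7=0, M8=1 [stuck-at-1].
So Y = 1. (Without the fault it would be 0.)

1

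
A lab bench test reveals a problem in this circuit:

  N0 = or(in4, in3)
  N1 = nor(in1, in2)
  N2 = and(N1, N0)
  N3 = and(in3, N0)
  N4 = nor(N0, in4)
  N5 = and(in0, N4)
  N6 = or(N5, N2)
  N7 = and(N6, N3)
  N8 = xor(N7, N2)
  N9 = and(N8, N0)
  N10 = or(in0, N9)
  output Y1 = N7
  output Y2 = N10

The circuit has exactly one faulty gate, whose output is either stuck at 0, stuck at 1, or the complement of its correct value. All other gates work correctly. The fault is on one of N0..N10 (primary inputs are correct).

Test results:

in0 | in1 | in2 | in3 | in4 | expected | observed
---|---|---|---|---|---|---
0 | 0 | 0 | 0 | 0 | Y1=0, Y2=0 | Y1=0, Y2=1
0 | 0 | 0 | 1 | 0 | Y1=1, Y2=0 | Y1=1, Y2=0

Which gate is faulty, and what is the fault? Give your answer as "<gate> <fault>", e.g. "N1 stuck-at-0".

N0 stuck-at-1

Fault-free values for test 1 (in0=0, in1=0, in2=0, in3=0, in4=0): N0=0, N1=1, N2=0, N3=0, N4=1, N5=0, N6=0, N7=0, N8=0, N9=0, N10=0, giving Y1=0, Y2=0. Observed Y1=0, Y2=1.
Test 1: faults giving observed Y1=0, Y2=1 are {N0 stuck-at-1, N0 inverted output, N9 stuck-at-1, N9 inverted output, N10 stuck-at-1, N10 inverted output}.
Test 2 (in0=0, in1=0, in2=0, in3=1, in4=0): fault-free N0=1, N1=1, N2=1, N3=1, N4=0, N5=0, N6=1, N7=1, N8=0, N9=0, N10=0 → Y1=1, Y2=0; observed Y1=1, Y2=0. Eliminates N0 inverted output, N9 stuck-at-1, N9 inverted output, N10 stuck-at-1, N10 inverted output.
Only N0 stuck-at-1 is consistent with every test.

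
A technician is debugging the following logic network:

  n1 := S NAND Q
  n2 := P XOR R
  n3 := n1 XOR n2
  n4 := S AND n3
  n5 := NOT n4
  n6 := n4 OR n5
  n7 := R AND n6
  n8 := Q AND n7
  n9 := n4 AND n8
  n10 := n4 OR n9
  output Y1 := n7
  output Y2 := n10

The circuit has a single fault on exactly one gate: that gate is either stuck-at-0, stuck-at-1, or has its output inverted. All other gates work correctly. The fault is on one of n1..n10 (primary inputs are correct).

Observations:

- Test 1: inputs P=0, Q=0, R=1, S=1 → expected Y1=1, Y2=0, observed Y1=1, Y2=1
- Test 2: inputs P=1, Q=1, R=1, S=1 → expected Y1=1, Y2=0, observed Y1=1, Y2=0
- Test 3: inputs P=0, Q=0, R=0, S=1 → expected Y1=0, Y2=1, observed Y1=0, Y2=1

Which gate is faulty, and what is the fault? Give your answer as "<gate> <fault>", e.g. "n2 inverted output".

n2 stuck-at-0

Fault-free values for test 1 (P=0, Q=0, R=1, S=1): n1=1, n2=1, n3=0, n4=0, n5=1, n6=1, n7=1, n8=0, n9=0, n10=0, giving Y1=1, Y2=0. Observed Y1=1, Y2=1.
Test 1: faults giving observed Y1=1, Y2=1 are {n1 stuck-at-0, n1 inverted output, n2 stuck-at-0, n2 inverted output, n3 stuck-at-1, n3 inverted output, n4 stuck-at-1, n4 inverted output, n9 stuck-at-1, n9 inverted output, n10 stuck-at-1, n10 inverted output}.
Test 2 (P=1, Q=1, R=1, S=1): fault-free n1=0, n2=0, n3=0, n4=0, n5=1, n6=1, n7=1, n8=1, n9=0, n10=0 → Y1=1, Y2=0; observed Y1=1, Y2=0. Eliminates n1 inverted output, n2 inverted output, n3 stuck-at-1, n3 inverted output, n4 stuck-at-1, n4 inverted output, n9 stuck-at-1, n9 inverted output, n10 stuck-at-1, n10 inverted output.
Test 3 (P=0, Q=0, R=0, S=1): fault-free n1=1, n2=0, n3=1, n4=1, n5=0, n6=1, n7=0, n8=0, n9=0, n10=1 → Y1=0, Y2=1; observed Y1=0, Y2=1. Eliminates n1 stuck-at-0.
Only n2 stuck-at-0 is consistent with every test.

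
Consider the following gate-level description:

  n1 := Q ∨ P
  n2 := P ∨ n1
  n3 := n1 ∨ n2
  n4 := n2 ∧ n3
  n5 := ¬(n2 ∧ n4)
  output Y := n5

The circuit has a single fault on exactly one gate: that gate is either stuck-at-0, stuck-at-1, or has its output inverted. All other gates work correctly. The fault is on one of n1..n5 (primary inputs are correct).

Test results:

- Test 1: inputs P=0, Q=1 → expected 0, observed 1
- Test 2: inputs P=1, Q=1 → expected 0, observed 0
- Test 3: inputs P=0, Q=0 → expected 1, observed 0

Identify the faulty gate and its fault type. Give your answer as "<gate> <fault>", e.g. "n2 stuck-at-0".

n1 inverted output

Fault-free values for test 1 (P=0, Q=1): n1=1, n2=1, n3=1, n4=1, n5=0, giving Y=0. Observed 1.
Test 1: faults giving observed 1 are {n1 stuck-at-0, n1 inverted output, n2 stuck-at-0, n2 inverted output, n3 stuck-at-0, n3 inverted output, n4 stuck-at-0, n4 inverted output, n5 stuck-at-1, n5 inverted output}.
Test 2 (P=1, Q=1): fault-free n1=1, n2=1, n3=1, n4=1, n5=0 → 0; observed 0. Eliminates n2 stuck-at-0, n2 inverted output, n3 stuck-at-0, n3 inverted output, n4 stuck-at-0, n4 inverted output, n5 stuck-at-1, n5 inverted output.
Test 3 (P=0, Q=0): fault-free n1=0, n2=0, n3=0, n4=0, n5=1 → 1; observed 0. Eliminates n1 stuck-at-0.
Only n1 inverted output is consistent with every test.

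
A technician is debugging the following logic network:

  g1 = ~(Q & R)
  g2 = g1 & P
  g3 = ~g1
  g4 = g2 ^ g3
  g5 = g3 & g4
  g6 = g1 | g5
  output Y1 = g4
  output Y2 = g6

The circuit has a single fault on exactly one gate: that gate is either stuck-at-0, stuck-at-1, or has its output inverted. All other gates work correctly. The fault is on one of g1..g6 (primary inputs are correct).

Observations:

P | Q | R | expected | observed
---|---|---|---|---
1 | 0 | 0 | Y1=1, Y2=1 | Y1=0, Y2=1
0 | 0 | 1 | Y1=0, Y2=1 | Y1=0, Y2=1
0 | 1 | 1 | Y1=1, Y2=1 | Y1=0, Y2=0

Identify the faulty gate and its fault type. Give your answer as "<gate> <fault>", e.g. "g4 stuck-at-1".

Fault-free values for test 1 (P=1, Q=0, R=0): g1=1, g2=1, g3=0, g4=1, g5=0, g6=1, giving Y1=1, Y2=1. Observed Y1=0, Y2=1.
Test 1: faults giving observed Y1=0, Y2=1 are {g2 stuck-at-0, g2 inverted output, g3 stuck-at-1, g3 inverted output, g4 stuck-at-0, g4 inverted output}.
Test 2 (P=0, Q=0, R=1): fault-free g1=1, g2=0, g3=0, g4=0, g5=0, g6=1 → Y1=0, Y2=1; observed Y1=0, Y2=1. Eliminates g2 inverted output, g3 stuck-at-1, g3 inverted output, g4 inverted output.
Test 3 (P=0, Q=1, R=1): fault-free g1=0, g2=0, g3=1, g4=1, g5=1, g6=1 → Y1=1, Y2=1; observed Y1=0, Y2=0. Eliminates g2 stuck-at-0.
Only g4 stuck-at-0 is consistent with every test.

g4 stuck-at-0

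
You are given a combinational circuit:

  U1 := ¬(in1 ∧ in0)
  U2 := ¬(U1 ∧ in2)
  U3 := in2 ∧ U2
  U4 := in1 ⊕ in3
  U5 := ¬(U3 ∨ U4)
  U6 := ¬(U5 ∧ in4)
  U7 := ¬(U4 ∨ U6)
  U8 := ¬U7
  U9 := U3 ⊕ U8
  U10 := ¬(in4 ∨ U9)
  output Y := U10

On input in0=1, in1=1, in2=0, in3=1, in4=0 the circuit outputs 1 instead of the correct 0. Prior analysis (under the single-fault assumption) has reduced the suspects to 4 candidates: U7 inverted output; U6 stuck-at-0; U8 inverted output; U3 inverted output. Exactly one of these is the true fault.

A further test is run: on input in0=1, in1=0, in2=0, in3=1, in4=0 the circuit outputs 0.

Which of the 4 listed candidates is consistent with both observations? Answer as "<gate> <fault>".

Evaluate each candidate on input in0=1, in1=0, in2=0, in3=1, in4=0:
  U7 inverted output: U1=1, U2=1, U3=0, U4=1, U5=0, U6=1, U7=1 [inverted output], U8=0, U9=0, U10=1 → 1 — eliminated
  U6 stuck-at-0: U1=1, U2=1, U3=0, U4=1, U5=0, U6=0 [stuck-at-0], U7=0, U8=1, U9=1, U10=0 → 0 — matches
  U8 inverted output: U1=1, U2=1, U3=0, U4=1, U5=0, U6=1, U7=0, U8=0 [inverted output], U9=0, U10=1 → 1 — eliminated
  U3 inverted output: U1=1, U2=1, U3=1 [inverted output], U4=1, U5=0, U6=1, U7=0, U8=1, U9=0, U10=1 → 1 — eliminated
Only U6 stuck-at-0 reproduces the observed 0.

U6 stuck-at-0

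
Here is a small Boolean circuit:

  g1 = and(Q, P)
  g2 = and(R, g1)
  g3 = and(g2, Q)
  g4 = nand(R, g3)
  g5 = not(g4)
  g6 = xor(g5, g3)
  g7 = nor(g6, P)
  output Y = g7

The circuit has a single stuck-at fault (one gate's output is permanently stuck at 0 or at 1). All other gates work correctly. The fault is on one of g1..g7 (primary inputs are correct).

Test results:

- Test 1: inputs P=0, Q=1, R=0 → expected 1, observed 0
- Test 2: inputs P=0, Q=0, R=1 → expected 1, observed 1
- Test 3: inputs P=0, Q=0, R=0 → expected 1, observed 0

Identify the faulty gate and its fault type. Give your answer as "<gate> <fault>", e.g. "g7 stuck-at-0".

g3 stuck-at-1

Fault-free values for test 1 (P=0, Q=1, R=0): g1=0, g2=0, g3=0, g4=1, g5=0, g6=0, g7=1, giving Y=1. Observed 0.
Test 1: faults giving observed 0 are {g2 stuck-at-1, g3 stuck-at-1, g4 stuck-at-0, g5 stuck-at-1, g6 stuck-at-1, g7 stuck-at-0}.
Test 2 (P=0, Q=0, R=1): fault-free g1=0, g2=0, g3=0, g4=1, g5=0, g6=0, g7=1 → 1; observed 1. Eliminates g4 stuck-at-0, g5 stuck-at-1, g6 stuck-at-1, g7 stuck-at-0.
Test 3 (P=0, Q=0, R=0): fault-free g1=0, g2=0, g3=0, g4=1, g5=0, g6=0, g7=1 → 1; observed 0. Eliminates g2 stuck-at-1.
Only g3 stuck-at-1 is consistent with every test.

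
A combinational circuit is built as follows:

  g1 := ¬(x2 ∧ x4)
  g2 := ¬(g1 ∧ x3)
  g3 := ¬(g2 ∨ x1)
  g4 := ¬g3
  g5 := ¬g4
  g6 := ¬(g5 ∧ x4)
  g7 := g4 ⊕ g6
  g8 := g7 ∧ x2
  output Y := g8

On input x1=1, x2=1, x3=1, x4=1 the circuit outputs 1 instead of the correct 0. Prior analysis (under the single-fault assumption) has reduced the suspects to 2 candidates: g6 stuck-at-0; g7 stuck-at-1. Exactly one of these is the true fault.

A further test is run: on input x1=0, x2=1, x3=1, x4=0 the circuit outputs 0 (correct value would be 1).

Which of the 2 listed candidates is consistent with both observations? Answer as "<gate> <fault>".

g6 stuck-at-0

Evaluate each candidate on input x1=0, x2=1, x3=1, x4=0:
  g6 stuck-at-0: g1=1, g2=0, g3=1, g4=0, g5=1, g6=0 [stuck-at-0], g7=0, g8=0 → 0 — matches
  g7 stuck-at-1: g1=1, g2=0, g3=1, g4=0, g5=1, g6=1, g7=1 [stuck-at-1], g8=1 → 1 — eliminated
Only g6 stuck-at-0 reproduces the observed 0.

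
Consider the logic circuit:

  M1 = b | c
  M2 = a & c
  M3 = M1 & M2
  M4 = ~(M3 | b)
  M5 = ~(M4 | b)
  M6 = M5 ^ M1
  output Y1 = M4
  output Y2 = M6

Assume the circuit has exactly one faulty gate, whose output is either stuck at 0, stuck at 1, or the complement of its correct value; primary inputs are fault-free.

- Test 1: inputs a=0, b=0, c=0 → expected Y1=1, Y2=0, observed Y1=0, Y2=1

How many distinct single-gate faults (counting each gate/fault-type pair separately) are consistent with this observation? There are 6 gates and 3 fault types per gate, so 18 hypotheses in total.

4

Fault-free: M1=0, M2=0, M3=0, M4=1, M5=0, M6=0 → Y1=1, Y2=0. Observed Y1=0, Y2=1.
  M1: none of the 3 fault types match ✗
  M2: none of the 3 fault types match ✗
  M3: stuck-at-1, inverted output ✓; others ✗
  M4: stuck-at-0, inverted output ✓; others ✗
  M5: none of the 3 fault types match ✗
  M6: none of the 3 fault types match ✗
Consistent faults: {M3 stuck-at-1, M3 inverted output, M4 stuck-at-0, M4 inverted output} — 4 in all.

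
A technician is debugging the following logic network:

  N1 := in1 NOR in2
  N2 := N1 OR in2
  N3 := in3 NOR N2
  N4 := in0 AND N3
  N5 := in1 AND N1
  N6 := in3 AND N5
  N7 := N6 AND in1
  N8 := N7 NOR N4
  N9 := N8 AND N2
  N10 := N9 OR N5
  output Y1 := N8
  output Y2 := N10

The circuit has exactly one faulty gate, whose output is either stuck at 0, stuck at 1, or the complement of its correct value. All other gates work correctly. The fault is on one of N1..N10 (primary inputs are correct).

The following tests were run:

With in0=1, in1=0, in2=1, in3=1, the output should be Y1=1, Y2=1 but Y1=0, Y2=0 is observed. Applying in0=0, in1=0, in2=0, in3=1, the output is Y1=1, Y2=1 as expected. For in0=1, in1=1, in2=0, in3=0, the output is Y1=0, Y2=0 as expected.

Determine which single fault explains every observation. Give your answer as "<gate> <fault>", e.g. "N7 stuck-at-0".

N3 stuck-at-1

Fault-free values for test 1 (in0=1, in1=0, in2=1, in3=1): N1=0, N2=1, N3=0, N4=0, N5=0, N6=0, N7=0, N8=1, N9=1, N10=1, giving Y1=1, Y2=1. Observed Y1=0, Y2=0.
Test 1: faults giving observed Y1=0, Y2=0 are {N3 stuck-at-1, N3 inverted output, N4 stuck-at-1, N4 inverted output, N7 stuck-at-1, N7 inverted output, N8 stuck-at-0, N8 inverted output}.
Test 2 (in0=0, in1=0, in2=0, in3=1): fault-free N1=1, N2=1, N3=0, N4=0, N5=0, N6=0, N7=0, N8=1, N9=1, N10=1 → Y1=1, Y2=1; observed Y1=1, Y2=1. Eliminates N4 stuck-at-1, N4 inverted output, N7 stuck-at-1, N7 inverted output, N8 stuck-at-0, N8 inverted output.
Test 3 (in0=1, in1=1, in2=0, in3=0): fault-free N1=0, N2=0, N3=1, N4=1, N5=0, N6=0, N7=0, N8=0, N9=0, N10=0 → Y1=0, Y2=0; observed Y1=0, Y2=0. Eliminates N3 inverted output.
Only N3 stuck-at-1 is consistent with every test.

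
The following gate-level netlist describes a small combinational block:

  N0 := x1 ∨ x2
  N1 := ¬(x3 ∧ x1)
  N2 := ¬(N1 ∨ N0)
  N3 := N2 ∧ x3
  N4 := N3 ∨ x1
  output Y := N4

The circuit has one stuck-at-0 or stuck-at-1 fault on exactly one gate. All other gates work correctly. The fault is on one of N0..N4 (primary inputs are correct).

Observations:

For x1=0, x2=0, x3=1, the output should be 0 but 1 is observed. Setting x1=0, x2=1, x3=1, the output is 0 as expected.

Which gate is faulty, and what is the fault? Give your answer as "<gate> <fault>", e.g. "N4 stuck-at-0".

Fault-free values for test 1 (x1=0, x2=0, x3=1): N0=0, N1=1, N2=0, N3=0, N4=0, giving Y=0. Observed 1.
Test 1: faults giving observed 1 are {N1 stuck-at-0, N2 stuck-at-1, N3 stuck-at-1, N4 stuck-at-1}.
Test 2 (x1=0, x2=1, x3=1): fault-free N0=1, N1=1, N2=0, N3=0, N4=0 → 0; observed 0. Eliminates N2 stuck-at-1, N3 stuck-at-1, N4 stuck-at-1.
Only N1 stuck-at-0 is consistent with every test.

N1 stuck-at-0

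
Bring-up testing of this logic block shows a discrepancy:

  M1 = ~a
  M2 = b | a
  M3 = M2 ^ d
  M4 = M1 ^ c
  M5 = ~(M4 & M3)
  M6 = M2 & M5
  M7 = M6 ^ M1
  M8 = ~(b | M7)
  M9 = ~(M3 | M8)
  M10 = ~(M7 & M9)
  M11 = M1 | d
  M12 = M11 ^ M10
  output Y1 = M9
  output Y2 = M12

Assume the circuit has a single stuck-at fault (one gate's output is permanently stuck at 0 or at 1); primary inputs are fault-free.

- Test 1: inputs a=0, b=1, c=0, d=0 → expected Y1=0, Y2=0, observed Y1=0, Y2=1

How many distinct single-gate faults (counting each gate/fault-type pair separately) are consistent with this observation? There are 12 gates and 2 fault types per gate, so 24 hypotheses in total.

Fault-free: M1=1, M2=1, M3=1, M4=1, M5=0, M6=0, M7=1, M8=0, M9=0, M10=1, M11=1, M12=0 → Y1=0, Y2=0. Observed Y1=0, Y2=1.
  M1: stuck-at-0 ✓; others ✗
  M2: none of the 2 fault types match ✗
  M3: none of the 2 fault types match ✗
  M4: none of the 2 fault types match ✗
  M5: none of the 2 fault types match ✗
  M6: none of the 2 fault types match ✗
  M7: none of the 2 fault types match ✗
  M8: none of the 2 fault types match ✗
  M9: none of the 2 fault types match ✗
  M10: stuck-at-0 ✓; others ✗
  M11: stuck-at-0 ✓; others ✗
  M12: stuck-at-1 ✓; others ✗
Consistent faults: {M1 stuck-at-0, M10 stuck-at-0, M11 stuck-at-0, M12 stuck-at-1} — 4 in all.

4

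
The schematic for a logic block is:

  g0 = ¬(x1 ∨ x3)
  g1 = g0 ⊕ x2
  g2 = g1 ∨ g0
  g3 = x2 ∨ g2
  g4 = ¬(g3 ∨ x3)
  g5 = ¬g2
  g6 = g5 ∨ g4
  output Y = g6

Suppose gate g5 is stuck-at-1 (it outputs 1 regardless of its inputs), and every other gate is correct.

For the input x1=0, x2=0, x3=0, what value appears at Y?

1

Propagate with g5 forced: g0=1, g1=1, g2=1, g3=1, g4=0, g5=1 [stuck-at-1], g6=1.
So Y = 1. (Without the fault it would be 0.)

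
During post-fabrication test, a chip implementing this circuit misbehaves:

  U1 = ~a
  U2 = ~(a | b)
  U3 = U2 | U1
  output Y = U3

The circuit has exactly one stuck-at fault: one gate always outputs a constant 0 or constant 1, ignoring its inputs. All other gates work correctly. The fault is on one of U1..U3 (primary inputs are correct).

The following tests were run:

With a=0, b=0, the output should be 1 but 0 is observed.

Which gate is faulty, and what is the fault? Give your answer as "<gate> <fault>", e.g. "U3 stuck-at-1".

Fault-free values for test 1 (a=0, b=0): U1=1, U2=1, U3=1, giving Y=1. Observed 0.
Test 1: faults giving observed 0 are {U3 stuck-at-0}.
Only U3 stuck-at-0 is consistent with every test.

U3 stuck-at-0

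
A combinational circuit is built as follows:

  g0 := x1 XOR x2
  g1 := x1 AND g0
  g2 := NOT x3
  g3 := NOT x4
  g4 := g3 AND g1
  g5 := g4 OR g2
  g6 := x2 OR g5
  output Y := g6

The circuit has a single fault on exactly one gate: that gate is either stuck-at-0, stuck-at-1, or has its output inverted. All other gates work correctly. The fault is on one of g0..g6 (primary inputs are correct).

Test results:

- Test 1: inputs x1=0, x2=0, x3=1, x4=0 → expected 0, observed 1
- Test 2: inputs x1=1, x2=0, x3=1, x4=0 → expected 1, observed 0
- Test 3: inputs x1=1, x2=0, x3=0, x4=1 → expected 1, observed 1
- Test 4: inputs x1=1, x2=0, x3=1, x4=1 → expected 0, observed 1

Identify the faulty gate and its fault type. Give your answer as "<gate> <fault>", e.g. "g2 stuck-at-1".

g4 inverted output

Fault-free values for test 1 (x1=0, x2=0, x3=1, x4=0): g0=0, g1=0, g2=0, g3=1, g4=0, g5=0, g6=0, giving Y=0. Observed 1.
Test 1: faults giving observed 1 are {g1 stuck-at-1, g1 inverted output, g2 stuck-at-1, g2 inverted output, g4 stuck-at-1, g4 inverted output, g5 stuck-at-1, g5 inverted output, g6 stuck-at-1, g6 inverted output}.
Test 2 (x1=1, x2=0, x3=1, x4=0): fault-free g0=1, g1=1, g2=0, g3=1, g4=1, g5=1, g6=1 → 1; observed 0. Eliminates g1 stuck-at-1, g2 stuck-at-1, g2 inverted output, g4 stuck-at-1, g5 stuck-at-1, g6 stuck-at-1.
Test 3 (x1=1, x2=0, x3=0, x4=1): fault-free g0=1, g1=1, g2=1, g3=0, g4=0, g5=1, g6=1 → 1; observed 1. Eliminates g5 inverted output, g6 inverted output.
Test 4 (x1=1, x2=0, x3=1, x4=1): fault-free g0=1, g1=1, g2=0, g3=0, g4=0, g5=0, g6=0 → 0; observed 1. Eliminates g1 inverted output.
Only g4 inverted output is consistent with every test.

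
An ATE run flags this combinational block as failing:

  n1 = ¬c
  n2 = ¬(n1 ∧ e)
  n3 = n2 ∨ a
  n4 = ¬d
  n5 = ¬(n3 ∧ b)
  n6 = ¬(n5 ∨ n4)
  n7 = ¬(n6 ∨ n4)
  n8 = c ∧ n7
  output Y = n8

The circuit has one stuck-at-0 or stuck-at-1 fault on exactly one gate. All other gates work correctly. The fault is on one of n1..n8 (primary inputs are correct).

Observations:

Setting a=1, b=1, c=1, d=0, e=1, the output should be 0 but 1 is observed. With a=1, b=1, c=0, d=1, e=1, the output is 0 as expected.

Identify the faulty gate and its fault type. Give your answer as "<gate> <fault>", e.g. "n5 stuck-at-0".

n7 stuck-at-1

Fault-free values for test 1 (a=1, b=1, c=1, d=0, e=1): n1=0, n2=1, n3=1, n4=1, n5=0, n6=0, n7=0, n8=0, giving Y=0. Observed 1.
Test 1: faults giving observed 1 are {n7 stuck-at-1, n8 stuck-at-1}.
Test 2 (a=1, b=1, c=0, d=1, e=1): fault-free n1=1, n2=0, n3=1, n4=0, n5=0, n6=1, n7=0, n8=0 → 0; observed 0. Eliminates n8 stuck-at-1.
Only n7 stuck-at-1 is consistent with every test.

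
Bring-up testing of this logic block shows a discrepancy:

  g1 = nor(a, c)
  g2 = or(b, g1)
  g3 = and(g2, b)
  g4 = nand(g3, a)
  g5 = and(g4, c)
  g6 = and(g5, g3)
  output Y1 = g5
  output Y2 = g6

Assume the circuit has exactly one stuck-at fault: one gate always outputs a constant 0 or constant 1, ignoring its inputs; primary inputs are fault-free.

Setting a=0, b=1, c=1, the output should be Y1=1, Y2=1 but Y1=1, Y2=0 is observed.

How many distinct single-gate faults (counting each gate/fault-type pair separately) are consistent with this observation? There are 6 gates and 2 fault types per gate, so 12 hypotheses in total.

3

Fault-free: g1=0, g2=1, g3=1, g4=1, g5=1, g6=1 → Y1=1, Y2=1. Observed Y1=1, Y2=0.
  g1 stuck-at-0: output Y1=1, Y2=1 ✗
  g1 stuck-at-1: output Y1=1, Y2=1 ✗
  g2 stuck-at-0: output Y1=1, Y2=0 ✓
  g2 stuck-at-1: output Y1=1, Y2=1 ✗
  g3 stuck-at-0: output Y1=1, Y2=0 ✓
  g3 stuck-at-1: output Y1=1, Y2=1 ✗
  g4 stuck-at-0: output Y1=0, Y2=0 ✗
  g4 stuck-at-1: output Y1=1, Y2=1 ✗
  g5 stuck-at-0: output Y1=0, Y2=0 ✗
  g5 stuck-at-1: output Y1=1, Y2=1 ✗
  g6 stuck-at-0: output Y1=1, Y2=0 ✓
  g6 stuck-at-1: output Y1=1, Y2=1 ✗
Consistent faults: {g2 stuck-at-0, g3 stuck-at-0, g6 stuck-at-0} — 3 in all.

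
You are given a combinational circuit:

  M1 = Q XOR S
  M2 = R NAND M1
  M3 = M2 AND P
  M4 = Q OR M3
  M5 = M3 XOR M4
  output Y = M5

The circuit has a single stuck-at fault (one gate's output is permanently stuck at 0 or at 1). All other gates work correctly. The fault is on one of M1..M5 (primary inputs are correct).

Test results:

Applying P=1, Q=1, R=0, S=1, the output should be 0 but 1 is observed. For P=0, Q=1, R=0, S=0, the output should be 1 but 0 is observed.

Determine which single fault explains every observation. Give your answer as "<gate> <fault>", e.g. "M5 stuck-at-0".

Fault-free values for test 1 (P=1, Q=1, R=0, S=1): M1=0, M2=1, M3=1, M4=1, M5=0, giving Y=0. Observed 1.
Test 1: faults giving observed 1 are {M2 stuck-at-0, M3 stuck-at-0, M4 stuck-at-0, M5 stuck-at-1}.
Test 2 (P=0, Q=1, R=0, S=0): fault-free M1=1, M2=1, M3=0, M4=1, M5=1 → 1; observed 0. Eliminates M2 stuck-at-0, M3 stuck-at-0, M5 stuck-at-1.
Only M4 stuck-at-0 is consistent with every test.

M4 stuck-at-0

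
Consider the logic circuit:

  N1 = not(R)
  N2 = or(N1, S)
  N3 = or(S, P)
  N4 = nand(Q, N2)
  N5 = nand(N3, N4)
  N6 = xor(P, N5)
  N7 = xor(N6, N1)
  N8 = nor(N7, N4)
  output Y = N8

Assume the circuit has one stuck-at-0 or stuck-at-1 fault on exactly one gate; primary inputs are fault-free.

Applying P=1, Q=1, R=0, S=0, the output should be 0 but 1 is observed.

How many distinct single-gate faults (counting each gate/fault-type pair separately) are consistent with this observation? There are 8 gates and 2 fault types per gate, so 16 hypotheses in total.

4

Fault-free: N1=1, N2=1, N3=1, N4=0, N5=1, N6=0, N7=1, N8=0 → 0. Observed 1.
  N1: none of the 2 fault types match ✗
  N2: none of the 2 fault types match ✗
  N3: none of the 2 fault types match ✗
  N4: none of the 2 fault types match ✗
  N5: stuck-at-0 ✓; others ✗
  N6: stuck-at-1 ✓; others ✗
  N7: stuck-at-0 ✓; others ✗
  N8: stuck-at-1 ✓; others ✗
Consistent faults: {N5 stuck-at-0, N6 stuck-at-1, N7 stuck-at-0, N8 stuck-at-1} — 4 in all.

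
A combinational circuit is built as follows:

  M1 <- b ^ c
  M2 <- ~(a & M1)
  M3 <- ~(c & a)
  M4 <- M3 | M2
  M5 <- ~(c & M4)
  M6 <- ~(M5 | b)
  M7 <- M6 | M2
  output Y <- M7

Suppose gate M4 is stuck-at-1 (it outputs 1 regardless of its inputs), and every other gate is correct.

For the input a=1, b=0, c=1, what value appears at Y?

1

Propagate with M4 forced: M1=1, M2=0, M3=0, M4=1 [stuck-at-1], M5=0, M6=1, M7=1.
So Y = 1. (Without the fault it would be 0.)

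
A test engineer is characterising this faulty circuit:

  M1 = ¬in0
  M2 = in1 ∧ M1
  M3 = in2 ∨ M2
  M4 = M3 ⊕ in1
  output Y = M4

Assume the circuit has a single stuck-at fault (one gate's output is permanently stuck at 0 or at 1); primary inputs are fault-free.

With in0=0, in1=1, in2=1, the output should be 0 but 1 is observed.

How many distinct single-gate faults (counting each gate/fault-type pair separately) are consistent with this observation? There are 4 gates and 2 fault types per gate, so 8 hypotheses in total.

Fault-free: M1=1, M2=1, M3=1, M4=0 → 0. Observed 1.
  M1 stuck-at-0: output 0 ✗
  M1 stuck-at-1: output 0 ✗
  M2 stuck-at-0: output 0 ✗
  M2 stuck-at-1: output 0 ✗
  M3 stuck-at-0: output 1 ✓
  M3 stuck-at-1: output 0 ✗
  M4 stuck-at-0: output 0 ✗
  M4 stuck-at-1: output 1 ✓
Consistent faults: {M3 stuck-at-0, M4 stuck-at-1} — 2 in all.

2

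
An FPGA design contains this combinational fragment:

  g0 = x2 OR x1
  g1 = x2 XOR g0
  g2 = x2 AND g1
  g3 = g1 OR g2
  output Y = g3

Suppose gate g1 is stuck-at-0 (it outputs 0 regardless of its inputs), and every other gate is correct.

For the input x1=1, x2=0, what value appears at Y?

Propagate with g1 forced: g0=1, g1=0 [stuck-at-0], g2=0, g3=0.
So Y = 0. (Without the fault it would be 1.)

0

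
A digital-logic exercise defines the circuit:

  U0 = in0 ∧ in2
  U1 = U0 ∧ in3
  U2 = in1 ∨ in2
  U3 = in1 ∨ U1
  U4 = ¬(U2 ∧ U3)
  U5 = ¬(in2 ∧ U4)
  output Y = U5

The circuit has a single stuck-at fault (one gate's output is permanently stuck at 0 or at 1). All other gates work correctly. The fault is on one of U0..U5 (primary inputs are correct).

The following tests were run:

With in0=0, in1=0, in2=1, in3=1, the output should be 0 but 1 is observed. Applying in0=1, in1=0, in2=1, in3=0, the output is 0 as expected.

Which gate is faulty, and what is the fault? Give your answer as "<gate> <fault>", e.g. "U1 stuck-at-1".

Fault-free values for test 1 (in0=0, in1=0, in2=1, in3=1): U0=0, U1=0, U2=1, U3=0, U4=1, U5=0, giving Y=0. Observed 1.
Test 1: faults giving observed 1 are {U0 stuck-at-1, U1 stuck-at-1, U3 stuck-at-1, U4 stuck-at-0, U5 stuck-at-1}.
Test 2 (in0=1, in1=0, in2=1, in3=0): fault-free U0=1, U1=0, U2=1, U3=0, U4=1, U5=0 → 0; observed 0. Eliminates U1 stuck-at-1, U3 stuck-at-1, U4 stuck-at-0, U5 stuck-at-1.
Only U0 stuck-at-1 is consistent with every test.

U0 stuck-at-1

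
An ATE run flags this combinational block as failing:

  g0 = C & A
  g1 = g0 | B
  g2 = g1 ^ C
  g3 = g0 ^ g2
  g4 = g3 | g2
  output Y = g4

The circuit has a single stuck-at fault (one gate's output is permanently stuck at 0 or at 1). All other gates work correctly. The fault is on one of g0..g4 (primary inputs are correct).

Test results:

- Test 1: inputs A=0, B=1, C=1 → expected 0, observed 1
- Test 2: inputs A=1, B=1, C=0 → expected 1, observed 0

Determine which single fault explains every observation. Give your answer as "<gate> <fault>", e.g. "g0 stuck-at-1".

g1 stuck-at-0

Fault-free values for test 1 (A=0, B=1, C=1): g0=0, g1=1, g2=0, g3=0, g4=0, giving Y=0. Observed 1.
Test 1: faults giving observed 1 are {g0 stuck-at-1, g1 stuck-at-0, g2 stuck-at-1, g3 stuck-at-1, g4 stuck-at-1}.
Test 2 (A=1, B=1, C=0): fault-free g0=0, g1=1, g2=1, g3=1, g4=1 → 1; observed 0. Eliminates g0 stuck-at-1, g2 stuck-at-1, g3 stuck-at-1, g4 stuck-at-1.
Only g1 stuck-at-0 is consistent with every test.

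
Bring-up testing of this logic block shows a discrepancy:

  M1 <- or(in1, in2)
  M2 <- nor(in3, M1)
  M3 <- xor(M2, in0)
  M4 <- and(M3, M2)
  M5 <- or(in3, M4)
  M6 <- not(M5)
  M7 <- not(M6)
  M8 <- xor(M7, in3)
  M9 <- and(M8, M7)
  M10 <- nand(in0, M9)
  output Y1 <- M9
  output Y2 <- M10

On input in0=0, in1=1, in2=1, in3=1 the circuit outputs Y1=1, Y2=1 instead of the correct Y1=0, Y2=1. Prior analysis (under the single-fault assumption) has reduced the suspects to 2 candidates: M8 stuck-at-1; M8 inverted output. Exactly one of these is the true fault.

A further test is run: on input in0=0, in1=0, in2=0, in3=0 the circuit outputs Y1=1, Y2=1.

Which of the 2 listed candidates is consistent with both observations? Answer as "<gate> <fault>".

M8 stuck-at-1

Evaluate each candidate on input in0=0, in1=0, in2=0, in3=0:
  M8 stuck-at-1: M1=0, M2=1, M3=1, M4=1, M5=1, M6=0, M7=1, M8=1 [stuck-at-1], M9=1, M10=1 → Y1=1, Y2=1 — matches
  M8 inverted output: M1=0, M2=1, M3=1, M4=1, M5=1, M6=0, M7=1, M8=0 [inverted output], M9=0, M10=1 → Y1=0, Y2=1 — eliminated
Only M8 stuck-at-1 reproduces the observed Y1=1, Y2=1.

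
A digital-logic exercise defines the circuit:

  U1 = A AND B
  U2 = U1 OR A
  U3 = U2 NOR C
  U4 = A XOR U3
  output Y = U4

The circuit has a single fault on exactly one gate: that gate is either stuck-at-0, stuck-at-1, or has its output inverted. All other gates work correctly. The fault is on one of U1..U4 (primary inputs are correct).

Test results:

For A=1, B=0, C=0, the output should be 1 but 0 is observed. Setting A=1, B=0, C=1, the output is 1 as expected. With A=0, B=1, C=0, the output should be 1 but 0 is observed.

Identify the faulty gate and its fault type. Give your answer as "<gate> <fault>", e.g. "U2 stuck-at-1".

U2 inverted output

Fault-free values for test 1 (A=1, B=0, C=0): U1=0, U2=1, U3=0, U4=1, giving Y=1. Observed 0.
Test 1: faults giving observed 0 are {U2 stuck-at-0, U2 inverted output, U3 stuck-at-1, U3 inverted output, U4 stuck-at-0, U4 inverted output}.
Test 2 (A=1, B=0, C=1): fault-free U1=0, U2=1, U3=0, U4=1 → 1; observed 1. Eliminates U3 stuck-at-1, U3 inverted output, U4 stuck-at-0, U4 inverted output.
Test 3 (A=0, B=1, C=0): fault-free U1=0, U2=0, U3=1, U4=1 → 1; observed 0. Eliminates U2 stuck-at-0.
Only U2 inverted output is consistent with every test.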